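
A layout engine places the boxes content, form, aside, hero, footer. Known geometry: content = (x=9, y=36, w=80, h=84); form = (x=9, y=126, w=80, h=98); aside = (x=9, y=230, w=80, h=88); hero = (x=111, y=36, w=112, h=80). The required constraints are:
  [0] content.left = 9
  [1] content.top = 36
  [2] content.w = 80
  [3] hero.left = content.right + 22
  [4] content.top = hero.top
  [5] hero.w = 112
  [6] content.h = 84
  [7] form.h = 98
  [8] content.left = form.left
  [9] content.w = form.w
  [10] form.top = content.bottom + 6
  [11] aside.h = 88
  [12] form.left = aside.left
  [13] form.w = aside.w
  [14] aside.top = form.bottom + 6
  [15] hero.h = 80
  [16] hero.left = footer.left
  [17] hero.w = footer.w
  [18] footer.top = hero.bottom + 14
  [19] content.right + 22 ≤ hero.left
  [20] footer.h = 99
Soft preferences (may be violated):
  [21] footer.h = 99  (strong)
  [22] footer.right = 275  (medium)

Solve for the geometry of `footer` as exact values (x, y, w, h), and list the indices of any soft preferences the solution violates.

1. footer.x = 111  [hero.left = footer.left]
2. footer.w = 112  [hero.w = footer.w]
3. footer.y = 130  [footer.top = hero.bottom + 14]
4. footer.h = 99  [footer.h = 99]

footer = (x=111, y=130, w=112, h=99)
violated soft preferences: 22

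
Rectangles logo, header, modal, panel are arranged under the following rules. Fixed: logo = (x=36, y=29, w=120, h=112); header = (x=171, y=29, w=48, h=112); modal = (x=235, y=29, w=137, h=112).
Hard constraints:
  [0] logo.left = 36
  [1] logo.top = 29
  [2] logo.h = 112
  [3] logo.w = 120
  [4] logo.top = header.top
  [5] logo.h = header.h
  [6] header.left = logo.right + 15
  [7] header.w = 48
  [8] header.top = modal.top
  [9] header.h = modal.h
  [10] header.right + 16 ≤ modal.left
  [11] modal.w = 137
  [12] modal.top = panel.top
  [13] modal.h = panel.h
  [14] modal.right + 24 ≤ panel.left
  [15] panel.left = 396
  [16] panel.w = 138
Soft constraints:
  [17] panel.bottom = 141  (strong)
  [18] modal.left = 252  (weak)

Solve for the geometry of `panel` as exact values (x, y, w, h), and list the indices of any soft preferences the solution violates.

panel = (x=396, y=29, w=138, h=112)
violated soft preferences: 18

1. panel.y = 29  [modal.top = panel.top]
2. panel.h = 112  [modal.h = panel.h]
3. panel.x = 396  [panel.left = 396]
4. panel.w = 138  [panel.w = 138]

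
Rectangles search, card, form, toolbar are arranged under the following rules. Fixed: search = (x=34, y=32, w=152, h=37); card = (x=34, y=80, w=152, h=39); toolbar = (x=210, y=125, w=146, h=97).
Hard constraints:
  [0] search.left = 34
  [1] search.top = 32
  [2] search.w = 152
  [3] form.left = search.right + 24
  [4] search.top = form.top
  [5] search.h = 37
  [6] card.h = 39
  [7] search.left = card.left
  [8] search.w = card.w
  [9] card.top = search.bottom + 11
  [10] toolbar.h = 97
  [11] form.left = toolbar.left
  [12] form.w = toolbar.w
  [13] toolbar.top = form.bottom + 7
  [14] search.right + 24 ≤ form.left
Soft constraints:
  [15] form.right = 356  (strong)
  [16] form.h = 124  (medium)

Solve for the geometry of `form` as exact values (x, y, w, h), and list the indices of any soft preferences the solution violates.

1. form.x = 210  [form.left = search.right + 24]
2. form.y = 32  [search.top = form.top]
3. form.w = 146  [form.w = toolbar.w]
4. form.h = 86  [toolbar.top = form.bottom + 7]

form = (x=210, y=32, w=146, h=86)
violated soft preferences: 16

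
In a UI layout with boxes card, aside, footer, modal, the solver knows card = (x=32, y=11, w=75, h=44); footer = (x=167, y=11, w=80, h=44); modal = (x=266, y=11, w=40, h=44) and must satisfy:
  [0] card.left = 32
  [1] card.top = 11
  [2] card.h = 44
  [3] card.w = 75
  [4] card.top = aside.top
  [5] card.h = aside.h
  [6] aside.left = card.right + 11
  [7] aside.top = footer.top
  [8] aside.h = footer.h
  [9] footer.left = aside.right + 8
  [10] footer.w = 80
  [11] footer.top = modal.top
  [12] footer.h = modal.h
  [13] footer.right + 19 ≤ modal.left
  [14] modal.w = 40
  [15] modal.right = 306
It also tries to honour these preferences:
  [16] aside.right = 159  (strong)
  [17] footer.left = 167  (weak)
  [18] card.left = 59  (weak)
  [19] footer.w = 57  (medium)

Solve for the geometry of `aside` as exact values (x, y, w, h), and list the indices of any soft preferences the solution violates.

1. aside.y = 11  [card.top = aside.top]
2. aside.h = 44  [card.h = aside.h]
3. aside.x = 118  [aside.left = card.right + 11]
4. aside.w = 41  [footer.left = aside.right + 8]

aside = (x=118, y=11, w=41, h=44)
violated soft preferences: 18, 19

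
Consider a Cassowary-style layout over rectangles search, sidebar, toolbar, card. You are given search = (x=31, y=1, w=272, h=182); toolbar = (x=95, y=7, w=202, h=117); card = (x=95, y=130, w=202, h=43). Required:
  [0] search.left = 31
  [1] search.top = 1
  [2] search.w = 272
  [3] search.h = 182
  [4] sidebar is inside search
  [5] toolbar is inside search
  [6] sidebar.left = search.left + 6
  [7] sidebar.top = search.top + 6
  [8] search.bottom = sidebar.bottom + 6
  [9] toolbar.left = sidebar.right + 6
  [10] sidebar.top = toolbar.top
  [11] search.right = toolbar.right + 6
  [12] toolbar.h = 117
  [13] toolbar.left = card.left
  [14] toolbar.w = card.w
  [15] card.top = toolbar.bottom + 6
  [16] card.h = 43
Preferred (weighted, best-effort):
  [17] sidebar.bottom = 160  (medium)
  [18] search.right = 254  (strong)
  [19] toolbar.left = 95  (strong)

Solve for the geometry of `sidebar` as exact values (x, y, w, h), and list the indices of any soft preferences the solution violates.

sidebar = (x=37, y=7, w=52, h=170)
violated soft preferences: 17, 18

1. sidebar.x = 37  [sidebar.left = search.left + 6]
2. sidebar.y = 7  [sidebar.top = search.top + 6]
3. sidebar.h = 170  [search.bottom = sidebar.bottom + 6]
4. sidebar.w = 52  [toolbar.left = sidebar.right + 6]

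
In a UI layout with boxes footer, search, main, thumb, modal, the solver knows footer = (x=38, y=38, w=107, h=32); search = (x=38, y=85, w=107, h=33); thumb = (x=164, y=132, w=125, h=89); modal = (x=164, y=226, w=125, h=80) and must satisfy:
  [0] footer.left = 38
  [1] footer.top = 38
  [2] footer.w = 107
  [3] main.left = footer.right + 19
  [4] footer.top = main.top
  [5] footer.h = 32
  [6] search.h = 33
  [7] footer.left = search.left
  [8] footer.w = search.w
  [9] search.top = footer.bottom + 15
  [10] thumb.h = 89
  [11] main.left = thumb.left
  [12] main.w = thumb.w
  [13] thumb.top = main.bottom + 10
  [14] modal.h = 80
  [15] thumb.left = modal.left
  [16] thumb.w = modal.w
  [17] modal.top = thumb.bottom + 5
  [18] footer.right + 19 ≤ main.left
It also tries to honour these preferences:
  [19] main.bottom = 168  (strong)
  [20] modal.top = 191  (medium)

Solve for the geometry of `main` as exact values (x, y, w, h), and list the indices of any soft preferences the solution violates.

main = (x=164, y=38, w=125, h=84)
violated soft preferences: 19, 20

1. main.x = 164  [main.left = footer.right + 19]
2. main.y = 38  [footer.top = main.top]
3. main.w = 125  [main.w = thumb.w]
4. main.h = 84  [thumb.top = main.bottom + 10]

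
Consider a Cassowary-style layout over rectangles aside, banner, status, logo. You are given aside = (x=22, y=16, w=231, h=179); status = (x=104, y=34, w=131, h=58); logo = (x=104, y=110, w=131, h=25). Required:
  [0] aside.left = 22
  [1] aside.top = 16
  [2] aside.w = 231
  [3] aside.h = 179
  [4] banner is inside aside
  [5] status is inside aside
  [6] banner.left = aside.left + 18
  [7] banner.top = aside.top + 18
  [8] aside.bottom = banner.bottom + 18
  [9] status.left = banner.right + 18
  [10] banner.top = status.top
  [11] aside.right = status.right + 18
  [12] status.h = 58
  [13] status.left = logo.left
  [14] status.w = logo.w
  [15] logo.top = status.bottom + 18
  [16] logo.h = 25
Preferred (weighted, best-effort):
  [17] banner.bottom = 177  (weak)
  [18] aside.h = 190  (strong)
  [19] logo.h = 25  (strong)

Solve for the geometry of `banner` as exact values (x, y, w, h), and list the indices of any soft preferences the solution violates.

1. banner.x = 40  [banner.left = aside.left + 18]
2. banner.y = 34  [banner.top = aside.top + 18]
3. banner.h = 143  [aside.bottom = banner.bottom + 18]
4. banner.w = 46  [status.left = banner.right + 18]

banner = (x=40, y=34, w=46, h=143)
violated soft preferences: 18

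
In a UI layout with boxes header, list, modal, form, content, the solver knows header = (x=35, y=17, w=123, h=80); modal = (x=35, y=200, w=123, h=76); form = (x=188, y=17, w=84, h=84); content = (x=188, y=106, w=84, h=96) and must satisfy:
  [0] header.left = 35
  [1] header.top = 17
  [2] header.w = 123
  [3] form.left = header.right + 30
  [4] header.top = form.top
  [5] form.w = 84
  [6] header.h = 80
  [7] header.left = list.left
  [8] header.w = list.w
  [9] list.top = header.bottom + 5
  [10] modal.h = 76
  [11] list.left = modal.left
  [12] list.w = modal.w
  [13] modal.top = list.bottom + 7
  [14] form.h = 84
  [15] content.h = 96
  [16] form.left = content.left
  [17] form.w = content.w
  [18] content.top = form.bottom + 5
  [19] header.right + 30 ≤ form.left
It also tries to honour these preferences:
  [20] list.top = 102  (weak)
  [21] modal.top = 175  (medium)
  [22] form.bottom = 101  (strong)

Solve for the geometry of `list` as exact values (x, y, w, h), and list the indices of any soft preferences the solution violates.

1. list.x = 35  [header.left = list.left]
2. list.w = 123  [header.w = list.w]
3. list.y = 102  [list.top = header.bottom + 5]
4. list.h = 91  [modal.top = list.bottom + 7]

list = (x=35, y=102, w=123, h=91)
violated soft preferences: 21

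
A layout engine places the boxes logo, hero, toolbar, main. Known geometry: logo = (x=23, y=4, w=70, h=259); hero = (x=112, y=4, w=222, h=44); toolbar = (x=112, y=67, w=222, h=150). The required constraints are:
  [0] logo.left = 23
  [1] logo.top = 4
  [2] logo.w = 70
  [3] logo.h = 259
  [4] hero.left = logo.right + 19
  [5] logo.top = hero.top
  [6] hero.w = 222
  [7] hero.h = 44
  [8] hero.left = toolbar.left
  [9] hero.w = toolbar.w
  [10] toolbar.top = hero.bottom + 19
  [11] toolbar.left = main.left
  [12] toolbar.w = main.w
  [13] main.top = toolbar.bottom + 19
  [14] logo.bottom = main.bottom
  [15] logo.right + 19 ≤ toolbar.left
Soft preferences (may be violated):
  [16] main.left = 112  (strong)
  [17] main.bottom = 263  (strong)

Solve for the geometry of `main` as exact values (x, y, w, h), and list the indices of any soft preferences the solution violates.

1. main.x = 112  [toolbar.left = main.left]
2. main.w = 222  [toolbar.w = main.w]
3. main.y = 236  [main.top = toolbar.bottom + 19]
4. main.h = 27  [logo.bottom = main.bottom]

main = (x=112, y=236, w=222, h=27)
violated soft preferences: none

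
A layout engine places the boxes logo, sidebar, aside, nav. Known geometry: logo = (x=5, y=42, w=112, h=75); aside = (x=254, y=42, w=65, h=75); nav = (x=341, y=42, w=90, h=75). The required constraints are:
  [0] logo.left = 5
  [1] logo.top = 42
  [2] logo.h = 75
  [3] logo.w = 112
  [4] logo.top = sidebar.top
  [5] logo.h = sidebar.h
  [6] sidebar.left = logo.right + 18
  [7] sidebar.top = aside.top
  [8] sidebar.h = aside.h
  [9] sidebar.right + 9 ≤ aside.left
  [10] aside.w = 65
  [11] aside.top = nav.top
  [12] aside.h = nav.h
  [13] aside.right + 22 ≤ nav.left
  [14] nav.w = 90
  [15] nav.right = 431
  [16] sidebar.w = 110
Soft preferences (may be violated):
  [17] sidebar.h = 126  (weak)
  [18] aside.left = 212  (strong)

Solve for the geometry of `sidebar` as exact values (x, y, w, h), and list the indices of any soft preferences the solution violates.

sidebar = (x=135, y=42, w=110, h=75)
violated soft preferences: 17, 18

1. sidebar.y = 42  [logo.top = sidebar.top]
2. sidebar.h = 75  [logo.h = sidebar.h]
3. sidebar.x = 135  [sidebar.left = logo.right + 18]
4. sidebar.w = 110  [sidebar.w = 110]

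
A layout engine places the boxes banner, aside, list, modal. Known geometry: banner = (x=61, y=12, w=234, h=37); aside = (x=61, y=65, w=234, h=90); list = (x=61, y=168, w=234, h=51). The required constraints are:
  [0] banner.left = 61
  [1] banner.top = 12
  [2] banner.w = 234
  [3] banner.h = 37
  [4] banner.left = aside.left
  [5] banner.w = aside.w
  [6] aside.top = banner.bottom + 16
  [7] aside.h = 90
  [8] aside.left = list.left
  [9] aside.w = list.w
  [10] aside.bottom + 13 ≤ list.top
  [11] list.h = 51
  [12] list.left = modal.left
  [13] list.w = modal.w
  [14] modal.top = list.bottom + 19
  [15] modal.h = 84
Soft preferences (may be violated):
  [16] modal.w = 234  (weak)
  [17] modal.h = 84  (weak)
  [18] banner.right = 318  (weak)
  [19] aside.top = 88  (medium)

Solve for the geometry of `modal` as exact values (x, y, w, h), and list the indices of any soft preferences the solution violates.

modal = (x=61, y=238, w=234, h=84)
violated soft preferences: 18, 19

1. modal.x = 61  [list.left = modal.left]
2. modal.w = 234  [list.w = modal.w]
3. modal.y = 238  [modal.top = list.bottom + 19]
4. modal.h = 84  [modal.h = 84]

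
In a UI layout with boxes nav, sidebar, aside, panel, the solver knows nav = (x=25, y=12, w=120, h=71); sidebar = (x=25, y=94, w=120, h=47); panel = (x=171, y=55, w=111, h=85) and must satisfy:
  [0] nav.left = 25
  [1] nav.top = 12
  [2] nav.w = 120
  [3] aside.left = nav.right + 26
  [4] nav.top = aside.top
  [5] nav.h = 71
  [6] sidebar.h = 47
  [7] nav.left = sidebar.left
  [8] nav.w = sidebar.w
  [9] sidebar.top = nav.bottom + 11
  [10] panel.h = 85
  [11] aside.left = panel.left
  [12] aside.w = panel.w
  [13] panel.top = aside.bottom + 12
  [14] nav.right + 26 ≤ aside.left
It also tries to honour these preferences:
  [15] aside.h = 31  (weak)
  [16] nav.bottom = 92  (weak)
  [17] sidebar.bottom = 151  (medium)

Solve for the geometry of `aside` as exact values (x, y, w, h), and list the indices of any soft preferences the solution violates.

aside = (x=171, y=12, w=111, h=31)
violated soft preferences: 16, 17

1. aside.x = 171  [aside.left = nav.right + 26]
2. aside.y = 12  [nav.top = aside.top]
3. aside.w = 111  [aside.w = panel.w]
4. aside.h = 31  [panel.top = aside.bottom + 12]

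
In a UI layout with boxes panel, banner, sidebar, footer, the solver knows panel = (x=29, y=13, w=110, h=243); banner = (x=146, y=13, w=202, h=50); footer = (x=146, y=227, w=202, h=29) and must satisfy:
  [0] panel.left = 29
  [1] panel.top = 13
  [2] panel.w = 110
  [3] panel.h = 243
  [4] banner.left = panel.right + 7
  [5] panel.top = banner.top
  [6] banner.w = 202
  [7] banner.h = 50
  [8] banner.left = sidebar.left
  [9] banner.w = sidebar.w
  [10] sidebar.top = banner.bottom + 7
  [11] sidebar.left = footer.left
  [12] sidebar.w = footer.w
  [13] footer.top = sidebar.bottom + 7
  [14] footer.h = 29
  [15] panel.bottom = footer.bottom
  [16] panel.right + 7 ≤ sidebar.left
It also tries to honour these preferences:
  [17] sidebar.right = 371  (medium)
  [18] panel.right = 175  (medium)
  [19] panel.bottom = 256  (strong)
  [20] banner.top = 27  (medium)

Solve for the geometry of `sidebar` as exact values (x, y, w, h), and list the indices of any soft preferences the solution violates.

1. sidebar.x = 146  [banner.left = sidebar.left]
2. sidebar.w = 202  [banner.w = sidebar.w]
3. sidebar.y = 70  [sidebar.top = banner.bottom + 7]
4. sidebar.h = 150  [footer.top = sidebar.bottom + 7]

sidebar = (x=146, y=70, w=202, h=150)
violated soft preferences: 17, 18, 20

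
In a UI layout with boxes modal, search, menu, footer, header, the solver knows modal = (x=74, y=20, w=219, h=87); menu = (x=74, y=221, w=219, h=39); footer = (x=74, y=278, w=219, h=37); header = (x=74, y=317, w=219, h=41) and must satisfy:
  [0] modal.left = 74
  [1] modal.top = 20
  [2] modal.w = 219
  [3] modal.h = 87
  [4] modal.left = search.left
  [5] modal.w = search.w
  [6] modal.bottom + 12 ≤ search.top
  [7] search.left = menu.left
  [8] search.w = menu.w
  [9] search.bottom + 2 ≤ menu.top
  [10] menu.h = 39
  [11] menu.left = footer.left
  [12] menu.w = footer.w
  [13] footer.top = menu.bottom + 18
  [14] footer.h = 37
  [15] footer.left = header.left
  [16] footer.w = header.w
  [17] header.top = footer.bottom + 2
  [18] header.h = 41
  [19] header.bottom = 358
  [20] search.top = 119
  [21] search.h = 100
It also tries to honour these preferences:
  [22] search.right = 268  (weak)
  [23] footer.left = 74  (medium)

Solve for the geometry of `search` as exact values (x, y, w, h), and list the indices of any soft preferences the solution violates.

1. search.x = 74  [modal.left = search.left]
2. search.w = 219  [modal.w = search.w]
3. search.y = 119  [search.top = 119]
4. search.h = 100  [search.h = 100]

search = (x=74, y=119, w=219, h=100)
violated soft preferences: 22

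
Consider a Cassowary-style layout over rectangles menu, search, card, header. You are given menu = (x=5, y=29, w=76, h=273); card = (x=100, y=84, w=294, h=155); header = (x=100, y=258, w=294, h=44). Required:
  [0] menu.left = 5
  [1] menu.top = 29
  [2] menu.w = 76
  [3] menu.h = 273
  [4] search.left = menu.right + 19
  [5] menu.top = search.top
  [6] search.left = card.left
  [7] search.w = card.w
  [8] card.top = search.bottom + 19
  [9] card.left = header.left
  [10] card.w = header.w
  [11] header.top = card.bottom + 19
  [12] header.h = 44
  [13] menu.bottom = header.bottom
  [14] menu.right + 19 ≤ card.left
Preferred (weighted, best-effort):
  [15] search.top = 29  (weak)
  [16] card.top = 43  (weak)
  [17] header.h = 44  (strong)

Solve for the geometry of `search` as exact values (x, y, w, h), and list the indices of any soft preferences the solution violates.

1. search.x = 100  [search.left = menu.right + 19]
2. search.y = 29  [menu.top = search.top]
3. search.w = 294  [search.w = card.w]
4. search.h = 36  [card.top = search.bottom + 19]

search = (x=100, y=29, w=294, h=36)
violated soft preferences: 16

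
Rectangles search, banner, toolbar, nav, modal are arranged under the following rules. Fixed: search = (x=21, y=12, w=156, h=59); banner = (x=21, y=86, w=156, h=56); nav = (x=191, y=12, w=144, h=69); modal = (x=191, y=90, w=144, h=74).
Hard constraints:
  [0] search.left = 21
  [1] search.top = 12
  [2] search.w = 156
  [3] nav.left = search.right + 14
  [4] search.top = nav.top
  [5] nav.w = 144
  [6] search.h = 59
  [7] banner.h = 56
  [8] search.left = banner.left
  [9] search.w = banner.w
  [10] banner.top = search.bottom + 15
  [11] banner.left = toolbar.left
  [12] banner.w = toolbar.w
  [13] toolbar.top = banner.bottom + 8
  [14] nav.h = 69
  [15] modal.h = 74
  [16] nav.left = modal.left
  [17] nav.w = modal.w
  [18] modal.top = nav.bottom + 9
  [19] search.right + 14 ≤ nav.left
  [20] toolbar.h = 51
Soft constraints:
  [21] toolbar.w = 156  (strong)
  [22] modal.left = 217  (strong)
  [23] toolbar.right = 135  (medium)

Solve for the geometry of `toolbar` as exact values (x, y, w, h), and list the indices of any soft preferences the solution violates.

1. toolbar.x = 21  [banner.left = toolbar.left]
2. toolbar.w = 156  [banner.w = toolbar.w]
3. toolbar.y = 150  [toolbar.top = banner.bottom + 8]
4. toolbar.h = 51  [toolbar.h = 51]

toolbar = (x=21, y=150, w=156, h=51)
violated soft preferences: 22, 23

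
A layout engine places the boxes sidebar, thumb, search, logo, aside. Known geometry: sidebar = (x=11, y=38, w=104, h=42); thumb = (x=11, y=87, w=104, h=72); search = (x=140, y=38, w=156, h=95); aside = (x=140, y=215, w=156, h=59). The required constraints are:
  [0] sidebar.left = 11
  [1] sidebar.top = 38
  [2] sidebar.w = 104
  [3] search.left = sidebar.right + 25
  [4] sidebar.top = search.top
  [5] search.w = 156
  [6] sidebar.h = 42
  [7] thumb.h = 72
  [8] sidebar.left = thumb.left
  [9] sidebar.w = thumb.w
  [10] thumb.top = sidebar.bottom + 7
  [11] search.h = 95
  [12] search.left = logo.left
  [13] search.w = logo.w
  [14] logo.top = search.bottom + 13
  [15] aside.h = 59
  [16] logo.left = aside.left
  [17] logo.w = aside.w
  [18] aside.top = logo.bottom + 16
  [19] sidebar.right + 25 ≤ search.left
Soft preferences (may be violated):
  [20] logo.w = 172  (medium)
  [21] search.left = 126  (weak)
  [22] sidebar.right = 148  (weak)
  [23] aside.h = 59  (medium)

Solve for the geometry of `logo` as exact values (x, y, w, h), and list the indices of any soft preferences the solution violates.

1. logo.x = 140  [search.left = logo.left]
2. logo.w = 156  [search.w = logo.w]
3. logo.y = 146  [logo.top = search.bottom + 13]
4. logo.h = 53  [aside.top = logo.bottom + 16]

logo = (x=140, y=146, w=156, h=53)
violated soft preferences: 20, 21, 22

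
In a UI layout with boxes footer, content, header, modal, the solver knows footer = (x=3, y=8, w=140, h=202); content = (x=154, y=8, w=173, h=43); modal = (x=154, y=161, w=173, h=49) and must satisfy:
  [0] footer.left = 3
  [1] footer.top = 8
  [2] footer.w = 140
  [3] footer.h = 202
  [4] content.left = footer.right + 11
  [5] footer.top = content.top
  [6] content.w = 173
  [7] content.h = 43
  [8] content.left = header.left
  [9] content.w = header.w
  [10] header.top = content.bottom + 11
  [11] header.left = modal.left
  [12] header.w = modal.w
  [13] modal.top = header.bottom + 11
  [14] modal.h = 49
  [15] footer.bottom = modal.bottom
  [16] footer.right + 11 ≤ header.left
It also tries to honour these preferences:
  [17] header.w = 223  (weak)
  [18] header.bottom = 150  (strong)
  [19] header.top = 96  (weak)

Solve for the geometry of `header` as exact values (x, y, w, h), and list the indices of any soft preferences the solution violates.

header = (x=154, y=62, w=173, h=88)
violated soft preferences: 17, 19

1. header.x = 154  [content.left = header.left]
2. header.w = 173  [content.w = header.w]
3. header.y = 62  [header.top = content.bottom + 11]
4. header.h = 88  [modal.top = header.bottom + 11]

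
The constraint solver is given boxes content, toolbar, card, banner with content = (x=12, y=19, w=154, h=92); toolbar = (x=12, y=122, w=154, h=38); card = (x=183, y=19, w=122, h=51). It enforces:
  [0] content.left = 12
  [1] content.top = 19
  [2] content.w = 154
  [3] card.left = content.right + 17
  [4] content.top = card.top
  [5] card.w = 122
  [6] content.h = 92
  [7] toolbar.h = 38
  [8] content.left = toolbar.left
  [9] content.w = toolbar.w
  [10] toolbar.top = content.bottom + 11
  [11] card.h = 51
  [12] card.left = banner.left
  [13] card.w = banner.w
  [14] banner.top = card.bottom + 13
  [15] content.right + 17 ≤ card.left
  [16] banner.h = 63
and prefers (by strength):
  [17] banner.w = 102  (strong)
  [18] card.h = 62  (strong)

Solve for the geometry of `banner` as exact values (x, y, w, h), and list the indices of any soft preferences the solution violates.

1. banner.x = 183  [card.left = banner.left]
2. banner.w = 122  [card.w = banner.w]
3. banner.y = 83  [banner.top = card.bottom + 13]
4. banner.h = 63  [banner.h = 63]

banner = (x=183, y=83, w=122, h=63)
violated soft preferences: 17, 18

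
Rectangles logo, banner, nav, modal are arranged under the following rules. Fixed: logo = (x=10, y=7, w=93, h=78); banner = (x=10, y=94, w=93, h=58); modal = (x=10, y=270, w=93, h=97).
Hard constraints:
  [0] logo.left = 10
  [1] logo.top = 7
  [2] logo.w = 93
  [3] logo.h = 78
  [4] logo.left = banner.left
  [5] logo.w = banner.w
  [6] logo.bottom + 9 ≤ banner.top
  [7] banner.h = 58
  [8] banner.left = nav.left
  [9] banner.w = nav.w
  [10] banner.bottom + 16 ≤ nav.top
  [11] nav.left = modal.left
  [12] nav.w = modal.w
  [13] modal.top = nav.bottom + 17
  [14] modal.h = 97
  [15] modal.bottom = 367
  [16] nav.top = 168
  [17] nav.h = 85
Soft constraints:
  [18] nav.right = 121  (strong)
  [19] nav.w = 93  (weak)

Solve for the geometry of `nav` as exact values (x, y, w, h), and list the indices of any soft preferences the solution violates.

nav = (x=10, y=168, w=93, h=85)
violated soft preferences: 18

1. nav.x = 10  [banner.left = nav.left]
2. nav.w = 93  [banner.w = nav.w]
3. nav.y = 168  [nav.top = 168]
4. nav.h = 85  [nav.h = 85]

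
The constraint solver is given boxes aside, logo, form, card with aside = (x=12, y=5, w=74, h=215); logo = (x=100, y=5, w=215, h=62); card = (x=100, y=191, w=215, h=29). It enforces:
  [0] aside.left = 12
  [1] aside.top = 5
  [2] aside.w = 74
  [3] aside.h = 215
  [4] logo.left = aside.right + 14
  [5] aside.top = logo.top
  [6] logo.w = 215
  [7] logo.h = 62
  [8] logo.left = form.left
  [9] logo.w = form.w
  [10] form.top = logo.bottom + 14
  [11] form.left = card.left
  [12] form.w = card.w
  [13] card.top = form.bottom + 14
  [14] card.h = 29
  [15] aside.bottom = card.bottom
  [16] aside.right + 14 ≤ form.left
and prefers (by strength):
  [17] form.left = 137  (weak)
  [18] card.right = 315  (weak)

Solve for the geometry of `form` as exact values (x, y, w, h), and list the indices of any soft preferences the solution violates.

1. form.x = 100  [logo.left = form.left]
2. form.w = 215  [logo.w = form.w]
3. form.y = 81  [form.top = logo.bottom + 14]
4. form.h = 96  [card.top = form.bottom + 14]

form = (x=100, y=81, w=215, h=96)
violated soft preferences: 17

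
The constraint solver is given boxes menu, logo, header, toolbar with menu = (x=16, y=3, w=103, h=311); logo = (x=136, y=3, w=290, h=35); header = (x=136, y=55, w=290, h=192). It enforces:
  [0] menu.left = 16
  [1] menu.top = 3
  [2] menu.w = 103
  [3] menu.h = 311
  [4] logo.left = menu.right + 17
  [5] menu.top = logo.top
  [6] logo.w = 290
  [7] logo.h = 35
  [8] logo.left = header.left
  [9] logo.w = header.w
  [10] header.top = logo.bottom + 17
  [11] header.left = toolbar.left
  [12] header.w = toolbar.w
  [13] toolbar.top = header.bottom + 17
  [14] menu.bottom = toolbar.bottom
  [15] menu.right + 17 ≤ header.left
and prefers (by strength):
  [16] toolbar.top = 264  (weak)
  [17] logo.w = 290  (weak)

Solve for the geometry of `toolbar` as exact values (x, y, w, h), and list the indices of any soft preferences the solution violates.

toolbar = (x=136, y=264, w=290, h=50)
violated soft preferences: none

1. toolbar.x = 136  [header.left = toolbar.left]
2. toolbar.w = 290  [header.w = toolbar.w]
3. toolbar.y = 264  [toolbar.top = header.bottom + 17]
4. toolbar.h = 50  [menu.bottom = toolbar.bottom]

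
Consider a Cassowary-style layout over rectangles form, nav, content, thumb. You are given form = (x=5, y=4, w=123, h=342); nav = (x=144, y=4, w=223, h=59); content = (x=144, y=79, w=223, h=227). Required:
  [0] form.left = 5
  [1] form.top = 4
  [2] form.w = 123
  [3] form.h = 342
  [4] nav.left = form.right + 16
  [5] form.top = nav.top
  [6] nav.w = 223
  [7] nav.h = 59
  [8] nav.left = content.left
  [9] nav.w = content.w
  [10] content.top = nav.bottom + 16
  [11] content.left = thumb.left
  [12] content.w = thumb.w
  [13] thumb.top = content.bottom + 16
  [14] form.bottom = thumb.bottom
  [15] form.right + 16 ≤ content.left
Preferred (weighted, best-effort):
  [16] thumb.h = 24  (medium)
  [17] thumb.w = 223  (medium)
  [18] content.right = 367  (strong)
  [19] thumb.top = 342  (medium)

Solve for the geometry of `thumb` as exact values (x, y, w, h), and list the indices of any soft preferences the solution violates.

1. thumb.x = 144  [content.left = thumb.left]
2. thumb.w = 223  [content.w = thumb.w]
3. thumb.y = 322  [thumb.top = content.bottom + 16]
4. thumb.h = 24  [form.bottom = thumb.bottom]

thumb = (x=144, y=322, w=223, h=24)
violated soft preferences: 19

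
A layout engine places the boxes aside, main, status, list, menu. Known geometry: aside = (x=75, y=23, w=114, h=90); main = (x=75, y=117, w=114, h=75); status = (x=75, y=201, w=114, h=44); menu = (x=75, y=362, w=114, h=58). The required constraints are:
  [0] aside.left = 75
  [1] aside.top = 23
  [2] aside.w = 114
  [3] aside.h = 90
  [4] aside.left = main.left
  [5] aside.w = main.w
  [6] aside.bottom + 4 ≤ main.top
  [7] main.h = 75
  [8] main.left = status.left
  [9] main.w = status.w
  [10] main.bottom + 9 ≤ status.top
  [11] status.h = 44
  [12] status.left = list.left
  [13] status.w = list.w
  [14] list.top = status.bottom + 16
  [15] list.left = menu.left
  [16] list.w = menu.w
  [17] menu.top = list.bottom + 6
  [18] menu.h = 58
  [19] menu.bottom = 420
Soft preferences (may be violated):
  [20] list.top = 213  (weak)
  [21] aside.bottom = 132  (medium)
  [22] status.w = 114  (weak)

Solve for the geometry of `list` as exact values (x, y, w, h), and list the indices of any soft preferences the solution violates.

list = (x=75, y=261, w=114, h=95)
violated soft preferences: 20, 21

1. list.x = 75  [status.left = list.left]
2. list.w = 114  [status.w = list.w]
3. list.y = 261  [list.top = status.bottom + 16]
4. list.h = 95  [menu.top = list.bottom + 6]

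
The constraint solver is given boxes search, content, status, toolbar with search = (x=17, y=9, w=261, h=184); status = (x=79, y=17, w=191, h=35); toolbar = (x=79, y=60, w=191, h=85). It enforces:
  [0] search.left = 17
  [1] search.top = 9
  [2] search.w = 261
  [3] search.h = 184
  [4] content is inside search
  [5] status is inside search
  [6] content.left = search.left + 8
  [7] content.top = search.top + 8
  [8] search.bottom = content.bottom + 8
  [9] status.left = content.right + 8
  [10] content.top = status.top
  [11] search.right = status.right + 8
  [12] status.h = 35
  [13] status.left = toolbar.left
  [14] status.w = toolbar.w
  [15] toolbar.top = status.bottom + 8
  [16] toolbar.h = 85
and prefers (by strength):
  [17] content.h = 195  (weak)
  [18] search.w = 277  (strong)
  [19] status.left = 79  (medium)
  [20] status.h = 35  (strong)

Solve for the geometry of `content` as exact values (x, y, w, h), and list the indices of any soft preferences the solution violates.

content = (x=25, y=17, w=46, h=168)
violated soft preferences: 17, 18

1. content.x = 25  [content.left = search.left + 8]
2. content.y = 17  [content.top = search.top + 8]
3. content.h = 168  [search.bottom = content.bottom + 8]
4. content.w = 46  [status.left = content.right + 8]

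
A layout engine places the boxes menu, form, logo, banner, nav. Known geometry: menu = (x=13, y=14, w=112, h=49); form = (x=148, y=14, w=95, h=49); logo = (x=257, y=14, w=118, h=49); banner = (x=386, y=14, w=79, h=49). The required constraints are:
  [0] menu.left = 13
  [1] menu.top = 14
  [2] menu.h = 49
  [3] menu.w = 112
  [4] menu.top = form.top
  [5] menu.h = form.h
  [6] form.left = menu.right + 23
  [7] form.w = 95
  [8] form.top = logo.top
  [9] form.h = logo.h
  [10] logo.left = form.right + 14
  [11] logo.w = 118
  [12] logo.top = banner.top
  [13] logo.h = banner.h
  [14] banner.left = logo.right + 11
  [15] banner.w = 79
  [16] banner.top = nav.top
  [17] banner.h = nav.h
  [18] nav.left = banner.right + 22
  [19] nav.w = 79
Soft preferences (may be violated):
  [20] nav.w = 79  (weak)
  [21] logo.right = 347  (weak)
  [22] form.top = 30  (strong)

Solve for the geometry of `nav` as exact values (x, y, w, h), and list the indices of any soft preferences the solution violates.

nav = (x=487, y=14, w=79, h=49)
violated soft preferences: 21, 22

1. nav.y = 14  [banner.top = nav.top]
2. nav.h = 49  [banner.h = nav.h]
3. nav.x = 487  [nav.left = banner.right + 22]
4. nav.w = 79  [nav.w = 79]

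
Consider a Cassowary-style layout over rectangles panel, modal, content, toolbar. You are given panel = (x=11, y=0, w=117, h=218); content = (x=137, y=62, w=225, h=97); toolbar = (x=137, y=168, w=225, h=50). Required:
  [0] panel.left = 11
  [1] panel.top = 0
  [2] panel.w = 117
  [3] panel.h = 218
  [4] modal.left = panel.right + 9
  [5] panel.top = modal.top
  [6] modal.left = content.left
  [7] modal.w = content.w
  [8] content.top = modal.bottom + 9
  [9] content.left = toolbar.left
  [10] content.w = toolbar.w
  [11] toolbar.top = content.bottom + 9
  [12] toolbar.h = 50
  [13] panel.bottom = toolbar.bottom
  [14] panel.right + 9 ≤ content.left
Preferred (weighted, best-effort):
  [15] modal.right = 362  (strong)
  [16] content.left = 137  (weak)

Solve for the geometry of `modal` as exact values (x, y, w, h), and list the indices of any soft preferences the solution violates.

modal = (x=137, y=0, w=225, h=53)
violated soft preferences: none

1. modal.x = 137  [modal.left = panel.right + 9]
2. modal.y = 0  [panel.top = modal.top]
3. modal.w = 225  [modal.w = content.w]
4. modal.h = 53  [content.top = modal.bottom + 9]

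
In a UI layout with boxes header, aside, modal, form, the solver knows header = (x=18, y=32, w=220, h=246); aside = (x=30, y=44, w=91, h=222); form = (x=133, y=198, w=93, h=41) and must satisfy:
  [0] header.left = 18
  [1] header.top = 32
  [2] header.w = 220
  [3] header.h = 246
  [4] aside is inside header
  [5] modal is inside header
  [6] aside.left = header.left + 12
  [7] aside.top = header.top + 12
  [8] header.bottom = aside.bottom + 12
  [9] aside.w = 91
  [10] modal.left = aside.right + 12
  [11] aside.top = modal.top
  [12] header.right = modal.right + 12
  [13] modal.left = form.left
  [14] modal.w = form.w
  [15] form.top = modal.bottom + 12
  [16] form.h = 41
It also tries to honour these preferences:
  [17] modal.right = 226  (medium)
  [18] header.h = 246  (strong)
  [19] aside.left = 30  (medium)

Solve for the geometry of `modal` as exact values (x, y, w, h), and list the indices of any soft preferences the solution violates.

1. modal.x = 133  [modal.left = aside.right + 12]
2. modal.y = 44  [aside.top = modal.top]
3. modal.w = 93  [header.right = modal.right + 12]
4. modal.h = 142  [form.top = modal.bottom + 12]

modal = (x=133, y=44, w=93, h=142)
violated soft preferences: none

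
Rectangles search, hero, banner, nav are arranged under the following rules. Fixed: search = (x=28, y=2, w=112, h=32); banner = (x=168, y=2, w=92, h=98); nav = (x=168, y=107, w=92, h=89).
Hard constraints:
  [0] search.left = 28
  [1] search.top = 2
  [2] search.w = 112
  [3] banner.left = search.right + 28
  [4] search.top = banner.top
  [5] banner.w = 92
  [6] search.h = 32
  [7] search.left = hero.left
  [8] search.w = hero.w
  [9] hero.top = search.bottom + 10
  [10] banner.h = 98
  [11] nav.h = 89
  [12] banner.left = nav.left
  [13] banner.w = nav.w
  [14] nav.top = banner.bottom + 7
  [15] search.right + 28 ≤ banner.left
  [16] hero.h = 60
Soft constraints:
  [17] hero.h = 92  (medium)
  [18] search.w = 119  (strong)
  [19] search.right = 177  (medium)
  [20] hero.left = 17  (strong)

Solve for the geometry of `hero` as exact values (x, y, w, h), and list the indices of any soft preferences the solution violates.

1. hero.x = 28  [search.left = hero.left]
2. hero.w = 112  [search.w = hero.w]
3. hero.y = 44  [hero.top = search.bottom + 10]
4. hero.h = 60  [hero.h = 60]

hero = (x=28, y=44, w=112, h=60)
violated soft preferences: 17, 18, 19, 20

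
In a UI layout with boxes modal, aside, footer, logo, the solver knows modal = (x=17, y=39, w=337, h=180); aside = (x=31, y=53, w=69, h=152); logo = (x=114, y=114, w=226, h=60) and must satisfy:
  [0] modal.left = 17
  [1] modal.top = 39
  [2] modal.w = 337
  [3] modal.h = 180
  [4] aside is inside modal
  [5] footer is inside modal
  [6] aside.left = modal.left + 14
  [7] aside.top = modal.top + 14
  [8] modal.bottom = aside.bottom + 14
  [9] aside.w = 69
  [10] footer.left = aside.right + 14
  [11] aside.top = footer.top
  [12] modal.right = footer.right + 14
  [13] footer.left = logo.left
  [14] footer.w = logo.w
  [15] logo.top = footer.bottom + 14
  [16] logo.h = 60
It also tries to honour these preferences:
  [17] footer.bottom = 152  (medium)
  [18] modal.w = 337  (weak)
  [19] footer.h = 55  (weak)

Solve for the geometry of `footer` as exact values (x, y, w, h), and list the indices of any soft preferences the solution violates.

footer = (x=114, y=53, w=226, h=47)
violated soft preferences: 17, 19

1. footer.x = 114  [footer.left = aside.right + 14]
2. footer.y = 53  [aside.top = footer.top]
3. footer.w = 226  [modal.right = footer.right + 14]
4. footer.h = 47  [logo.top = footer.bottom + 14]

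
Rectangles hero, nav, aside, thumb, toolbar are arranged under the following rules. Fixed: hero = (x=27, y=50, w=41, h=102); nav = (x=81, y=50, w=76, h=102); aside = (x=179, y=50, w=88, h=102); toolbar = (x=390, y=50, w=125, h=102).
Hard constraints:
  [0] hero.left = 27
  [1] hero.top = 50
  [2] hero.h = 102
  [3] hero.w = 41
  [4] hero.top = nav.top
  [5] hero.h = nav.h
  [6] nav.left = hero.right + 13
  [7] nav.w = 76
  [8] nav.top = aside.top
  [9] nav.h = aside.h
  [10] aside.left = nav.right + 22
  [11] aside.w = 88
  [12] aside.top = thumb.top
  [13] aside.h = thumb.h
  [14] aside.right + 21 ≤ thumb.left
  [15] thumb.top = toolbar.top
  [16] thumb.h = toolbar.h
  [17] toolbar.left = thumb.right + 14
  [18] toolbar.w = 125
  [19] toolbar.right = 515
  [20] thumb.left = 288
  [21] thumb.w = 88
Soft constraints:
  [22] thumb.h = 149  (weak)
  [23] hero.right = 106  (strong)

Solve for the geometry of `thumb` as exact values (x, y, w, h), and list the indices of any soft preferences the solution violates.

thumb = (x=288, y=50, w=88, h=102)
violated soft preferences: 22, 23

1. thumb.y = 50  [aside.top = thumb.top]
2. thumb.h = 102  [aside.h = thumb.h]
3. thumb.x = 288  [thumb.left = 288]
4. thumb.w = 88  [thumb.w = 88]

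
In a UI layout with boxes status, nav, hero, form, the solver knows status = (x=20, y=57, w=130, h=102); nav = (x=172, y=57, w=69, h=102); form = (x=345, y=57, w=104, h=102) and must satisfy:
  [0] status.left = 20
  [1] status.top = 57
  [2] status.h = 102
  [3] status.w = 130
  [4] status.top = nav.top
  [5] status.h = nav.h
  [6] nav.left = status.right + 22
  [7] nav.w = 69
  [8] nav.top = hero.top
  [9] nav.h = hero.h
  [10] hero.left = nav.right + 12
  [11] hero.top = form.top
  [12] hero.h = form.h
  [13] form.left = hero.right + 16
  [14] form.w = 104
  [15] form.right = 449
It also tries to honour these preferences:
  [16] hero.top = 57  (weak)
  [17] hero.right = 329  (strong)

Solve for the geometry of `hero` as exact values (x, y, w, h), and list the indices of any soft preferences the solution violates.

1. hero.y = 57  [nav.top = hero.top]
2. hero.h = 102  [nav.h = hero.h]
3. hero.x = 253  [hero.left = nav.right + 12]
4. hero.w = 76  [form.left = hero.right + 16]

hero = (x=253, y=57, w=76, h=102)
violated soft preferences: none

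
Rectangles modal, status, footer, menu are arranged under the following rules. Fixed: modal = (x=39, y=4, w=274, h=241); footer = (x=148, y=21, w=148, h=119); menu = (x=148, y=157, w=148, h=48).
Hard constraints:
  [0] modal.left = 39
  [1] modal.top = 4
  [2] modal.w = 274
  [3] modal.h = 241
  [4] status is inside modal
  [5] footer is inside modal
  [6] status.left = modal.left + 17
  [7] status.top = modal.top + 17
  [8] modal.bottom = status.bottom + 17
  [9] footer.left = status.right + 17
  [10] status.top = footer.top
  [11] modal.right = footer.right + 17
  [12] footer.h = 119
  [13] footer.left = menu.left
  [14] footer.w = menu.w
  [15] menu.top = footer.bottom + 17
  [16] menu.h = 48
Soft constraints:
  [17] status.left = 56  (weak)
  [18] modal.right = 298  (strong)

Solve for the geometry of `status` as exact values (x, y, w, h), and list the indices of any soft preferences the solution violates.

status = (x=56, y=21, w=75, h=207)
violated soft preferences: 18

1. status.x = 56  [status.left = modal.left + 17]
2. status.y = 21  [status.top = modal.top + 17]
3. status.h = 207  [modal.bottom = status.bottom + 17]
4. status.w = 75  [footer.left = status.right + 17]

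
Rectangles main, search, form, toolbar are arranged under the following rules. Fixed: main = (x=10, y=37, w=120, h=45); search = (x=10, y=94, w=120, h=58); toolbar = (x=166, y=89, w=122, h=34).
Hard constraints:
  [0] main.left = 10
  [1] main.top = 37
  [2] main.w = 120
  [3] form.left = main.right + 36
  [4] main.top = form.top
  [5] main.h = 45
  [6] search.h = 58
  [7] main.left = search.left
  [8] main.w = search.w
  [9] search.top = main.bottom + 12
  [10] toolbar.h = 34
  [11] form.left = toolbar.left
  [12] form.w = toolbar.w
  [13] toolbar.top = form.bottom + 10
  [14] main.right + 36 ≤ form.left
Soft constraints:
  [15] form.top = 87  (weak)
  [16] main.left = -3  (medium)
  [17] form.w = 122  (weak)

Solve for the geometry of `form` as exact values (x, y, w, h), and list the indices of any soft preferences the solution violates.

1. form.x = 166  [form.left = main.right + 36]
2. form.y = 37  [main.top = form.top]
3. form.w = 122  [form.w = toolbar.w]
4. form.h = 42  [toolbar.top = form.bottom + 10]

form = (x=166, y=37, w=122, h=42)
violated soft preferences: 15, 16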